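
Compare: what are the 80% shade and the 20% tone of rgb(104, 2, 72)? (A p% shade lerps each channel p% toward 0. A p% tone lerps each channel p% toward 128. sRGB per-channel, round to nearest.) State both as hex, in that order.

#15000E, #6D1B53

80% shade:
  R: 104 + 0.8×(0−104) = 104 − 83.2 = 20.8 → 21
  G: 2 + 0.8×(0−2) = 2 − 1.6 = 0.4 → 0
  B: 72 + 0.8×(0−72) = 72 − 57.6 = 14.4 → 14
  → #15000E
20% tone:
  R: 104 + 4.8 = 108.8 → 109
  G: 2 + 0.2×(128−2) = 2 + 25.2 = 27.2 → 27
  B: 72 + 11.2 = 83.2 → 83
  → #6D1B53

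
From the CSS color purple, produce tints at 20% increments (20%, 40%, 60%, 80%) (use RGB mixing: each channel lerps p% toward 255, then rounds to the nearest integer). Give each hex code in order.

#993399, #b366b3, #cc99cc, #e6cce6

CSS purple is rgb(128, 0, 128).
20%: (128 + 25.4 = 153.4→153, 0 + 51 = 51→51, 128 + 25.4 = 153.4→153) → #993399
40%: (128 + 50.8 = 178.8→179, 0 + 102 = 102→102, 128 + 50.8 = 178.8→179) → #b366b3
60%: (128 + 76.2 = 204.2→204, 0 + 153 = 153→153, 128 + 76.2 = 204.2→204) → #cc99cc
80%: (128 + 101.6 = 229.6→230, 0 + 204 = 204→204, 128 + 101.6 = 229.6→230) → #e6cce6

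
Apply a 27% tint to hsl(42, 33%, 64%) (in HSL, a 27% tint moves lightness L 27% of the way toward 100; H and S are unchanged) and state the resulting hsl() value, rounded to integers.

hsl(42, 33%, 74%)

L moves 27% from 64 toward 100: 64 + 9.72 = 73.72 → 74.
H and S are unchanged.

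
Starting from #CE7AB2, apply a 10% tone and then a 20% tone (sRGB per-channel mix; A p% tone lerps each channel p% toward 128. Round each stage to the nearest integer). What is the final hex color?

#CE7AB2 is rgb(206, 122, 178).
Per channel, c → c + 0.1(128 − c):
  R: 206 + 0.1×(128−206) = 206 − 7.8 = 198.2 → 198
  G: 122 + 0.1×(128−122) = 122 + 0.6 = 122.6 → 123
  B: 178 + 0.1×(128−178) = 178 − 5 = 173 → 173
After the tone: rgb(198, 123, 173) = #C67BAD.
Lerp each channel 20% toward 128:
  R: 198 − 14 = 184 → 184
  G: 123 + 0.2×(128−123) = 123 + 1 = 124 → 124
  B: 173 + 0.2×(128−173) = 173 − 9 = 164 → 164
rgb(184, 124, 164) = #B87CA4.

#B87CA4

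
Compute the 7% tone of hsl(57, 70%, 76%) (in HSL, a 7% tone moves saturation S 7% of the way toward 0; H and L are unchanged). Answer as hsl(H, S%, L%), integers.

hsl(57, 65%, 76%)

S moves 7% from 70 toward 0: 70 − 4.9 = 65.1 → 65.
H and L are unchanged.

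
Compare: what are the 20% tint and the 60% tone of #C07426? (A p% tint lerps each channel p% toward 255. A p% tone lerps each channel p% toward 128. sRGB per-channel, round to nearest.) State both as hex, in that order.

#C07426 is rgb(192, 116, 38).
20% tint:
  R: 192 + 0.2×(255−192) = 192 + 12.6 = 204.6 → 205
  G: 116 + 27.8 = 143.8 → 144
  B: 38 + 43.4 = 81.4 → 81
  → #CD9051
60% tone:
  R: 192 + 0.6×(128−192) = 192 − 38.4 = 153.6 → 154
  G: 116 + 0.6×(128−116) = 116 + 7.2 = 123.2 → 123
  B: 38 + 0.6×(128−38) = 38 + 54 = 92 → 92
  → #9A7B5C

#CD9051, #9A7B5C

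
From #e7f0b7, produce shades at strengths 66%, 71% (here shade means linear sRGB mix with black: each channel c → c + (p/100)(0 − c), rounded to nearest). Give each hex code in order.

#e7f0b7 is rgb(231, 240, 183).
66%: (231 − 152.46 = 78.54→79, 240 − 158.4 = 81.6→82, 183 − 120.78 = 62.22→62) → #4f523e
71%: (231 − 164.01 = 66.99→67, 240 − 170.4 = 69.6→70, 183 − 129.93 = 53.07→53) → #434635

#4f523e, #434635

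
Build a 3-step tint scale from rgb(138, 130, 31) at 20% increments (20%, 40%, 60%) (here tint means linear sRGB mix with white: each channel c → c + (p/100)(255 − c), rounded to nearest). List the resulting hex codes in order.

#a19b4c, #b9b479, #d0cda5

20%: (138 + 23.4 = 161.4→161, 130 + 25 = 155→155, 31 + 44.8 = 75.8→76) → #a19b4c
40%: (138 + 46.8 = 184.8→185, 130 + 50 = 180→180, 31 + 89.6 = 120.6→121) → #b9b479
60%: (138 + 70.2 = 208.2→208, 130 + 75 = 205→205, 31 + 134.4 = 165.4→165) → #d0cda5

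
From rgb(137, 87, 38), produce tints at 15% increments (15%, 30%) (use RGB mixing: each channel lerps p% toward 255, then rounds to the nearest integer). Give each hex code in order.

#9B7047, #AC8967

15%: (137 + 17.7 = 154.7→155, 87 + 25.2 = 112.2→112, 38 + 32.55 = 70.55→71) → #9B7047
30%: (137 + 35.4 = 172.4→172, 87 + 50.4 = 137.4→137, 38 + 65.1 = 103.1→103) → #AC8967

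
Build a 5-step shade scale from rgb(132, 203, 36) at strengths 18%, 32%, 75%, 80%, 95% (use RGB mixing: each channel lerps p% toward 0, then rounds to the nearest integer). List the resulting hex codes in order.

18%: (132 − 23.76 = 108.24→108, 203 − 36.54 = 166.46→166, 36 − 6.48 = 29.52→30) → #6CA61E
32%: (132 − 42.24 = 89.76→90, 203 − 64.96 = 138.04→138, 36 − 11.52 = 24.48→24) → #5A8A18
75%: (132 − 99 = 33→33, 203 − 152.25 = 50.75→51, 36 − 27 = 9→9) → #213309
80%: (132 − 105.6 = 26.4→26, 203 − 162.4 = 40.6→41, 36 − 28.8 = 7.2→7) → #1A2907
95%: (132 − 125.4 = 6.6→7, 203 − 192.85 = 10.15→10, 36 − 34.2 = 1.8→2) → #070A02

#6CA61E, #5A8A18, #213309, #1A2907, #070A02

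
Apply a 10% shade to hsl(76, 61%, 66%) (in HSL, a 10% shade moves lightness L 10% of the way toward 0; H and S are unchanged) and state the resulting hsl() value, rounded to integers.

L moves 10% from 66 toward 0: 66 − 6.6 = 59.4 → 59.
H and S are unchanged.

hsl(76, 61%, 59%)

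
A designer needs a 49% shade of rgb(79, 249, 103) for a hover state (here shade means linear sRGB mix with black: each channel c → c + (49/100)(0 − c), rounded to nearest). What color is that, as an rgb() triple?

Lerp each channel 49% toward 0:
  R: 79 + 0.49×(0−79) = 79 − 38.71 = 40.29 → 40
  G: 249 + 0.49×(0−249) = 249 − 122.01 = 126.99 → 127
  B: 103 − 50.47 = 52.53 → 53

rgb(40, 127, 53)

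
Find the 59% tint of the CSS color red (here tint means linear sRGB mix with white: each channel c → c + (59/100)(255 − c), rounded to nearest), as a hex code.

CSS red is rgb(255, 0, 0).
Lerp each channel 59% toward 255:
  R: 255 + 0.59×(255−255) = 255 + 0 = 255 → 255
  G: 0 + 0.59×(255−0) = 0 + 150.45 = 150.45 → 150
  B: 0 + 0.59×(255−0) = 0 + 150.45 = 150.45 → 150
rgb(255, 150, 150) = #ff9696.

#ff9696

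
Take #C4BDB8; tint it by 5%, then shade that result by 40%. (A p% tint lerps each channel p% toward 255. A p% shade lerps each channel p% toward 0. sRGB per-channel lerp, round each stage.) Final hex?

#777371

#C4BDB8 is rgb(196, 189, 184).
A 5% tint moves each channel 5% toward 255:
  R: 196 + 0.05×(255−196) = 196 + 2.95 = 198.95 → 199
  G: 189 + 3.3 = 192.3 → 192
  B: 184 + 3.55 = 187.55 → 188
After the tint: rgb(199, 192, 188) = #C7C0BC.
A 40% shade moves each channel 40% toward 0:
  R: 199 + 0.4×(0−199) = 199 − 79.6 = 119.4 → 119
  G: 192 + 0.4×(0−192) = 192 − 76.8 = 115.2 → 115
  B: 188 + 0.4×(0−188) = 188 − 75.2 = 112.8 → 113
rgb(119, 115, 113) = #777371.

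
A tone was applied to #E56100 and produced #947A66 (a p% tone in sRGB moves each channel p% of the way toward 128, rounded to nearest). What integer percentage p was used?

80%

#E56100 is rgb(229, 97, 0); #947A66 is rgb(148, 122, 102).
On the B channel (widest range): 102 ≈ 0 + (p/100)(128 − 0), so p ≈ 100×(102 − 0)/(128 − 0) = 10200/128 = 79.69.
p = 80 reproduces all three channels after rounding.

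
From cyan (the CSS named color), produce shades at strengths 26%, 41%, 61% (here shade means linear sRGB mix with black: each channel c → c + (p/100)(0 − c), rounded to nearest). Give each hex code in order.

#00BDBD, #009696, #006363

CSS cyan is rgb(0, 255, 255).
26%: (0→0, 255 − 66.3 = 188.7→189, 255 − 66.3 = 188.7→189) → #00BDBD
41%: (0→0, 255 − 104.55 = 150.45→150, 255 − 104.55 = 150.45→150) → #009696
61%: (0→0, 255 − 155.55 = 99.45→99, 255 − 155.55 = 99.45→99) → #006363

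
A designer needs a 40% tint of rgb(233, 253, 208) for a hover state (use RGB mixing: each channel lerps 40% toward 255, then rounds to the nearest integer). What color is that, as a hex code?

Lerp each channel 40% toward 255:
  R: 233 + 0.4×(255−233) = 233 + 8.8 = 241.8 → 242
  G: 253 + 0.4×(255−253) = 253 + 0.8 = 253.8 → 254
  B: 208 + 18.8 = 226.8 → 227
rgb(242, 254, 227) = #f2fee3.

#f2fee3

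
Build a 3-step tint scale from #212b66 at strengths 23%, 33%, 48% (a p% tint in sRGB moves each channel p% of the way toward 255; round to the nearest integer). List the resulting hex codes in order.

#212b66 is rgb(33, 43, 102).
23%: (33 + 51.06 = 84.06→84, 43 + 48.76 = 91.76→92, 102 + 35.19 = 137.19→137) → #545c89
33%: (33 + 73.26 = 106.26→106, 43 + 69.96 = 112.96→113, 102 + 50.49 = 152.49→152) → #6a7198
48%: (33 + 106.56 = 139.56→140, 43 + 101.76 = 144.76→145, 102 + 73.44 = 175.44→175) → #8c91af

#545c89, #6a7198, #8c91af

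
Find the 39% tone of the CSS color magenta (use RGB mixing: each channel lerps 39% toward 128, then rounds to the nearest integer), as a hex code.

#CD32CD

CSS magenta is rgb(255, 0, 255).
Lerp each channel 39% toward 128:
  R: 255 + 0.39×(128−255) = 255 − 49.53 = 205.47 → 205
  G: 0 + 0.39×(128−0) = 0 + 49.92 = 49.92 → 50
  B: 255 − 49.53 = 205.47 → 205
rgb(205, 50, 205) = #CD32CD.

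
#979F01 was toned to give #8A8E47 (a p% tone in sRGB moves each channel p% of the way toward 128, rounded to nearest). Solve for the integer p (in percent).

55%

#979F01 is rgb(151, 159, 1); #8A8E47 is rgb(138, 142, 71).
On the B channel (widest range): 71 ≈ 1 + (p/100)(128 − 1), so p ≈ 100×(71 − 1)/(128 − 1) = 7000/127 = 55.12.
p = 55 reproduces all three channels after rounding.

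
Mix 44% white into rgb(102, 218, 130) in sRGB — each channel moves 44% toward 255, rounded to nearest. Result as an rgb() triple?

rgb(169, 234, 185)

Lerp each channel 44% toward 255:
  R: 102 + 0.44×(255−102) = 102 + 67.32 = 169.32 → 169
  G: 218 + 0.44×(255−218) = 218 + 16.28 = 234.28 → 234
  B: 130 + 0.44×(255−130) = 130 + 55 = 185 → 185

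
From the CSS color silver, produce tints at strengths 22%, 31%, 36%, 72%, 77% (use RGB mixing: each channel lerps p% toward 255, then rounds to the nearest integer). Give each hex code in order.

CSS silver is rgb(192, 192, 192).
22%: (192 + 13.86 = 205.86→206, 192 + 13.86 = 205.86→206, 192 + 13.86 = 205.86→206) → #CECECE
31%: (192 + 19.53 = 211.53→212, 192 + 19.53 = 211.53→212, 192 + 19.53 = 211.53→212) → #D4D4D4
36%: (192 + 22.68 = 214.68→215, 192 + 22.68 = 214.68→215, 192 + 22.68 = 214.68→215) → #D7D7D7
72%: (192 + 45.36 = 237.36→237, 192 + 45.36 = 237.36→237, 192 + 45.36 = 237.36→237) → #EDEDED
77%: (192 + 48.51 = 240.51→241, 192 + 48.51 = 240.51→241, 192 + 48.51 = 240.51→241) → #F1F1F1

#CECECE, #D4D4D4, #D7D7D7, #EDEDED, #F1F1F1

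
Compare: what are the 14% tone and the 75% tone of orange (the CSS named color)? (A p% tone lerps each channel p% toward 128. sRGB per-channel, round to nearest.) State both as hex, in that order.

CSS orange is rgb(255, 165, 0).
14% tone:
  R: 255 + 0.14×(128−255) = 255 − 17.78 = 237.22 → 237
  G: 165 − 5.18 = 159.82 → 160
  B: 0 + 17.92 = 17.92 → 18
  → #eda012
75% tone:
  R: 255 − 95.25 = 159.75 → 160
  G: 165 + 0.75×(128−165) = 165 − 27.75 = 137.25 → 137
  B: 0 + 0.75×(128−0) = 0 + 96 = 96 → 96
  → #a08960

#eda012, #a08960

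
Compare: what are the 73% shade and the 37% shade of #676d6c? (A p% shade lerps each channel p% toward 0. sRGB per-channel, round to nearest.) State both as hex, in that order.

#1c1d1d, #414544

#676d6c is rgb(103, 109, 108).
73% shade:
  R: 103 + 0.73×(0−103) = 103 − 75.19 = 27.81 → 28
  G: 109 + 0.73×(0−109) = 109 − 79.57 = 29.43 → 29
  B: 108 + 0.73×(0−108) = 108 − 78.84 = 29.16 → 29
  → #1c1d1d
37% shade:
  R: 103 + 0.37×(0−103) = 103 − 38.11 = 64.89 → 65
  G: 109 − 40.33 = 68.67 → 69
  B: 108 − 39.96 = 68.04 → 68
  → #414544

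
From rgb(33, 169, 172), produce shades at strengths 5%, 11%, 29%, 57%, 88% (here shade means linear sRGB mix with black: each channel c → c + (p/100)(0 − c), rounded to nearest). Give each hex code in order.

5%: (33 − 1.65 = 31.35→31, 169 − 8.45 = 160.55→161, 172 − 8.6 = 163.4→163) → #1FA1A3
11%: (33 − 3.63 = 29.37→29, 169 − 18.59 = 150.41→150, 172 − 18.92 = 153.08→153) → #1D9699
29%: (33 − 9.57 = 23.43→23, 169 − 49.01 = 119.99→120, 172 − 49.88 = 122.12→122) → #17787A
57%: (33 − 18.81 = 14.19→14, 169 − 96.33 = 72.67→73, 172 − 98.04 = 73.96→74) → #0E494A
88%: (33 − 29.04 = 3.96→4, 169 − 148.72 = 20.28→20, 172 − 151.36 = 20.64→21) → #041415

#1FA1A3, #1D9699, #17787A, #0E494A, #041415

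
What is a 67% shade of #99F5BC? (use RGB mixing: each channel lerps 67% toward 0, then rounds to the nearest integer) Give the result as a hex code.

#32513E

#99F5BC is rgb(153, 245, 188).
Per channel, c → c + 0.67(0 − c):
  R: 153 − 102.51 = 50.49 → 50
  G: 245 + 0.67×(0−245) = 245 − 164.15 = 80.85 → 81
  B: 188 − 125.96 = 62.04 → 62
rgb(50, 81, 62) = #32513E.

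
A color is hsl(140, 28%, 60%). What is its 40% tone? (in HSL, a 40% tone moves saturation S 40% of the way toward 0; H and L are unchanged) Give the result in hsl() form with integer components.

hsl(140, 17%, 60%)

S moves 40% from 28 toward 0: 28 − 11.2 = 16.8 → 17.
H and L are unchanged.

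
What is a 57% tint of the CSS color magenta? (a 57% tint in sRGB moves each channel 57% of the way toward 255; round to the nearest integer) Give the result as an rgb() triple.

CSS magenta is rgb(255, 0, 255).
A 57% tint moves each channel 57% toward 255:
  R: 255 + 0.57×(255−255) = 255 + 0 = 255 → 255
  G: 0 + 145.35 = 145.35 → 145
  B: 255 + 0.57×(255−255) = 255 + 0 = 255 → 255

rgb(255, 145, 255)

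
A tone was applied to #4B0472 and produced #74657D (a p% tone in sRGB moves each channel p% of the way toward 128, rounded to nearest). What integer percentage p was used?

#4B0472 is rgb(75, 4, 114); #74657D is rgb(116, 101, 125).
On the G channel (widest range): 101 ≈ 4 + (p/100)(128 − 4), so p ≈ 100×(101 − 4)/(128 − 4) = 9700/124 = 78.23.
p = 78 reproduces all three channels after rounding.

78%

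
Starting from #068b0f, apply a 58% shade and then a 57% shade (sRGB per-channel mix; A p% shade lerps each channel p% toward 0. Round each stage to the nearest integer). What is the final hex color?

#068b0f is rgb(6, 139, 15).
A 58% shade moves each channel 58% toward 0:
  R: 6 + 0.58×(0−6) = 6 − 3.48 = 2.52 → 3
  G: 139 + 0.58×(0−139) = 139 − 80.62 = 58.38 → 58
  B: 15 + 0.58×(0−15) = 15 − 8.7 = 6.3 → 6
After the shade: rgb(3, 58, 6) = #033a06.
A 57% shade moves each channel 57% toward 0:
  R: 3 + 0.57×(0−3) = 3 − 1.71 = 1.29 → 1
  G: 58 − 33.06 = 24.94 → 25
  B: 6 − 3.42 = 2.58 → 3
rgb(1, 25, 3) = #011903.

#011903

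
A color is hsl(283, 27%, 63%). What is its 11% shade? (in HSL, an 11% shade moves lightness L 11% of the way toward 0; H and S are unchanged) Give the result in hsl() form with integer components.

hsl(283, 27%, 56%)

L moves 11% from 63 toward 0: 63 − 6.93 = 56.07 → 56.
H and S are unchanged.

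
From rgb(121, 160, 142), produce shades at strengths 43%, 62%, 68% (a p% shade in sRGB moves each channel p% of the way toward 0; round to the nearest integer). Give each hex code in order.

43%: (121 − 52.03 = 68.97→69, 160 − 68.8 = 91.2→91, 142 − 61.06 = 80.94→81) → #455B51
62%: (121 − 75.02 = 45.98→46, 160 − 99.2 = 60.8→61, 142 − 88.04 = 53.96→54) → #2E3D36
68%: (121 − 82.28 = 38.72→39, 160 − 108.8 = 51.2→51, 142 − 96.56 = 45.44→45) → #27332D

#455B51, #2E3D36, #27332D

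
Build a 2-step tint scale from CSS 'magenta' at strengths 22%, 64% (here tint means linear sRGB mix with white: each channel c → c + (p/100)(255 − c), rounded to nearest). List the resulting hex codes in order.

#FF38FF, #FFA3FF

CSS magenta is rgb(255, 0, 255).
22%: (255→255, 0 + 56.1 = 56.1→56, 255→255) → #FF38FF
64%: (255→255, 0 + 163.2 = 163.2→163, 255→255) → #FFA3FF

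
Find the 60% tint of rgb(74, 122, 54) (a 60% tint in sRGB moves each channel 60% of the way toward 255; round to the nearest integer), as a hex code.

Lerp each channel 60% toward 255:
  R: 74 + 108.6 = 182.6 → 183
  G: 122 + 0.6×(255−122) = 122 + 79.8 = 201.8 → 202
  B: 54 + 0.6×(255−54) = 54 + 120.6 = 174.6 → 175
rgb(183, 202, 175) = #B7CAAF.

#B7CAAF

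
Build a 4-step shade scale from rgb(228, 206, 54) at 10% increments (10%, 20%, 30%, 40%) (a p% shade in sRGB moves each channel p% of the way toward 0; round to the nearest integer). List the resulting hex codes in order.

10%: (228 − 22.8 = 205.2→205, 206 − 20.6 = 185.4→185, 54 − 5.4 = 48.6→49) → #cdb931
20%: (228 − 45.6 = 182.4→182, 206 − 41.2 = 164.8→165, 54 − 10.8 = 43.2→43) → #b6a52b
30%: (228 − 68.4 = 159.6→160, 206 − 61.8 = 144.2→144, 54 − 16.2 = 37.8→38) → #a09026
40%: (228 − 91.2 = 136.8→137, 206 − 82.4 = 123.6→124, 54 − 21.6 = 32.4→32) → #897c20

#cdb931, #b6a52b, #a09026, #897c20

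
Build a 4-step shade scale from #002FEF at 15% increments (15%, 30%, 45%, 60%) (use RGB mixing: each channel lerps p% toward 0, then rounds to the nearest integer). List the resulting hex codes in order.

#002FEF is rgb(0, 47, 239).
15%: (0→0, 47 − 7.05 = 39.95→40, 239 − 35.85 = 203.15→203) → #0028CB
30%: (0→0, 47 − 14.1 = 32.9→33, 239 − 71.7 = 167.3→167) → #0021A7
45%: (0→0, 47 − 21.15 = 25.85→26, 239 − 107.55 = 131.45→131) → #001A83
60%: (0→0, 47 − 28.2 = 18.8→19, 239 − 143.4 = 95.6→96) → #001360

#0028CB, #0021A7, #001A83, #001360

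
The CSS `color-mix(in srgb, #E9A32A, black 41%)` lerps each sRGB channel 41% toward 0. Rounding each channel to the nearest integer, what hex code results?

#E9A32A is rgb(233, 163, 42).
Lerp each channel 41% toward 0:
  R: 233 + 0.41×(0−233) = 233 − 95.53 = 137.47 → 137
  G: 163 − 66.83 = 96.17 → 96
  B: 42 − 17.22 = 24.78 → 25
rgb(137, 96, 25) = #896019.

#896019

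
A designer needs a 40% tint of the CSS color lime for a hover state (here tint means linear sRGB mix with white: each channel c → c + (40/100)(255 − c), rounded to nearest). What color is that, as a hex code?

CSS lime is rgb(0, 255, 0).
Lerp each channel 40% toward 255:
  R: 0 + 0.4×(255−0) = 0 + 102 = 102 → 102
  G: 255 + 0.4×(255−255) = 255 + 0 = 255 → 255
  B: 0 + 0.4×(255−0) = 0 + 102 = 102 → 102
rgb(102, 255, 102) = #66FF66.

#66FF66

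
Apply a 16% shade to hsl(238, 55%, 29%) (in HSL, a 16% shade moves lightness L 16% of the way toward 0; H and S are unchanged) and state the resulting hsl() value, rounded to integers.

L moves 16% from 29 toward 0: 29 − 4.64 = 24.36 → 24.
H and S are unchanged.

hsl(238, 55%, 24%)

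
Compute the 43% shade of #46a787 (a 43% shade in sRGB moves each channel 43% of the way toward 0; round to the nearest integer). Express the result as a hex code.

#46a787 is rgb(70, 167, 135).
A 43% shade moves each channel 43% toward 0:
  R: 70 + 0.43×(0−70) = 70 − 30.1 = 39.9 → 40
  G: 167 + 0.43×(0−167) = 167 − 71.81 = 95.19 → 95
  B: 135 + 0.43×(0−135) = 135 − 58.05 = 76.95 → 77
rgb(40, 95, 77) = #285f4d.

#285f4d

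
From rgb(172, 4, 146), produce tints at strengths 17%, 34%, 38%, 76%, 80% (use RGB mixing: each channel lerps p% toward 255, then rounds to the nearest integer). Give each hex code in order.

17%: (172 + 14.11 = 186.11→186, 4 + 42.67 = 46.67→47, 146 + 18.53 = 164.53→165) → #ba2fa5
34%: (172 + 28.22 = 200.22→200, 4 + 85.34 = 89.34→89, 146 + 37.06 = 183.06→183) → #c859b7
38%: (172 + 31.54 = 203.54→204, 4 + 95.38 = 99.38→99, 146 + 41.42 = 187.42→187) → #cc63bb
76%: (172 + 63.08 = 235.08→235, 4 + 190.76 = 194.76→195, 146 + 82.84 = 228.84→229) → #ebc3e5
80%: (172 + 66.4 = 238.4→238, 4 + 200.8 = 204.8→205, 146 + 87.2 = 233.2→233) → #eecde9

#ba2fa5, #c859b7, #cc63bb, #ebc3e5, #eecde9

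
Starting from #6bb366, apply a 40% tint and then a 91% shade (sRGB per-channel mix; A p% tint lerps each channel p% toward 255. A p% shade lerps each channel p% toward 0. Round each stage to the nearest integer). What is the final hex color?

#0f130f

#6bb366 is rgb(107, 179, 102).
Per channel, c → c + 0.4(255 − c):
  R: 107 + 0.4×(255−107) = 107 + 59.2 = 166.2 → 166
  G: 179 + 30.4 = 209.4 → 209
  B: 102 + 61.2 = 163.2 → 163
After the tint: rgb(166, 209, 163) = #a6d1a3.
Lerp each channel 91% toward 0:
  R: 166 + 0.91×(0−166) = 166 − 151.06 = 14.94 → 15
  G: 209 − 190.19 = 18.81 → 19
  B: 163 + 0.91×(0−163) = 163 − 148.33 = 14.67 → 15
rgb(15, 19, 15) = #0f130f.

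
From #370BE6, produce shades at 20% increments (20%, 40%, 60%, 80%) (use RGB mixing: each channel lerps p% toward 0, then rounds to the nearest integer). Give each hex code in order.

#370BE6 is rgb(55, 11, 230).
20%: (55 − 11 = 44→44, 11 − 2.2 = 8.8→9, 230 − 46 = 184→184) → #2C09B8
40%: (55 − 22 = 33→33, 11 − 4.4 = 6.6→7, 230 − 92 = 138→138) → #21078A
60%: (55 − 33 = 22→22, 11 − 6.6 = 4.4→4, 230 − 138 = 92→92) → #16045C
80%: (55 − 44 = 11→11, 11 − 8.8 = 2.2→2, 230 − 184 = 46→46) → #0B022E

#2C09B8, #21078A, #16045C, #0B022E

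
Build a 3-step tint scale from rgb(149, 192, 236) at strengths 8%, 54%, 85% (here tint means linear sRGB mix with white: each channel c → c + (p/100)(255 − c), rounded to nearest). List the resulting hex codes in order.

#9DC5EE, #CEE2F6, #EFF6FC

8%: (149 + 8.48 = 157.48→157, 192 + 5.04 = 197.04→197, 236 + 1.52 = 237.52→238) → #9DC5EE
54%: (149 + 57.24 = 206.24→206, 192 + 34.02 = 226.02→226, 236 + 10.26 = 246.26→246) → #CEE2F6
85%: (149 + 90.1 = 239.1→239, 192 + 53.55 = 245.55→246, 236 + 16.15 = 252.15→252) → #EFF6FC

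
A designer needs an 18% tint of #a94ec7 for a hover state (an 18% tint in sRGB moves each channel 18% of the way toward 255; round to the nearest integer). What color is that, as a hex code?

#b86ed1

#a94ec7 is rgb(169, 78, 199).
Lerp each channel 18% toward 255:
  R: 169 + 0.18×(255−169) = 169 + 15.48 = 184.48 → 184
  G: 78 + 0.18×(255−78) = 78 + 31.86 = 109.86 → 110
  B: 199 + 0.18×(255−199) = 199 + 10.08 = 209.08 → 209
rgb(184, 110, 209) = #b86ed1.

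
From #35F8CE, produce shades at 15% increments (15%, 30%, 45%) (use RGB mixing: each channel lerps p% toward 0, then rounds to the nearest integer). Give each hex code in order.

#35F8CE is rgb(53, 248, 206).
15%: (53 − 7.95 = 45.05→45, 248 − 37.2 = 210.8→211, 206 − 30.9 = 175.1→175) → #2DD3AF
30%: (53 − 15.9 = 37.1→37, 248 − 74.4 = 173.6→174, 206 − 61.8 = 144.2→144) → #25AE90
45%: (53 − 23.85 = 29.15→29, 248 − 111.6 = 136.4→136, 206 − 92.7 = 113.3→113) → #1D8871

#2DD3AF, #25AE90, #1D8871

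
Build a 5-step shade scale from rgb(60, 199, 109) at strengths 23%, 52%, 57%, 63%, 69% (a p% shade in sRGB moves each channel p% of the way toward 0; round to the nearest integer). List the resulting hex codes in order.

23%: (60 − 13.8 = 46.2→46, 199 − 45.77 = 153.23→153, 109 − 25.07 = 83.93→84) → #2E9954
52%: (60 − 31.2 = 28.8→29, 199 − 103.48 = 95.52→96, 109 − 56.68 = 52.32→52) → #1D6034
57%: (60 − 34.2 = 25.8→26, 199 − 113.43 = 85.57→86, 109 − 62.13 = 46.87→47) → #1A562F
63%: (60 − 37.8 = 22.2→22, 199 − 125.37 = 73.63→74, 109 − 68.67 = 40.33→40) → #164A28
69%: (60 − 41.4 = 18.6→19, 199 − 137.31 = 61.69→62, 109 − 75.21 = 33.79→34) → #133E22

#2E9954, #1D6034, #1A562F, #164A28, #133E22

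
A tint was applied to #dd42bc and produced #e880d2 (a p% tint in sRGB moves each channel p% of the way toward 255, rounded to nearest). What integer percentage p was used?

33%

#dd42bc is rgb(221, 66, 188); #e880d2 is rgb(232, 128, 210).
On the G channel (widest range): 128 ≈ 66 + (p/100)(255 − 66), so p ≈ 100×(128 − 66)/(255 − 66) = 6200/189 = 32.80.
p = 33 reproduces all three channels after rounding.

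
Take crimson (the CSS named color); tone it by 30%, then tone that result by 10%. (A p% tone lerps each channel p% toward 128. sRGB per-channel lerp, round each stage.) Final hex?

CSS crimson is rgb(220, 20, 60).
Per channel, c → c + 0.3(128 − c):
  R: 220 − 27.6 = 192.4 → 192
  G: 20 + 0.3×(128−20) = 20 + 32.4 = 52.4 → 52
  B: 60 + 20.4 = 80.4 → 80
After the tone: rgb(192, 52, 80) = #C03450.
Lerp each channel 10% toward 128:
  R: 192 + 0.1×(128−192) = 192 − 6.4 = 185.6 → 186
  G: 52 + 0.1×(128−52) = 52 + 7.6 = 59.6 → 60
  B: 80 + 0.1×(128−80) = 80 + 4.8 = 84.8 → 85
rgb(186, 60, 85) = #BA3C55.

#BA3C55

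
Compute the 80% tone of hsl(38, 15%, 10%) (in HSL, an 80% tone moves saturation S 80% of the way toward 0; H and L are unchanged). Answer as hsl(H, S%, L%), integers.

hsl(38, 3%, 10%)

S moves 80% from 15 toward 0: 15 − 12 = 3 → 3.
H and L are unchanged.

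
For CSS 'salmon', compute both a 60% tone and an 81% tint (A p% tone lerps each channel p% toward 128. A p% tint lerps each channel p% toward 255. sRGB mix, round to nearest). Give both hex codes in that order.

CSS salmon is rgb(250, 128, 114).
60% tone:
  R: 250 + 0.6×(128−250) = 250 − 73.2 = 176.8 → 177
  G: 128 + 0 = 128 → 128
  B: 114 + 0.6×(128−114) = 114 + 8.4 = 122.4 → 122
  → #B1807A
81% tint:
  R: 250 + 4.05 = 254.05 → 254
  G: 128 + 0.81×(255−128) = 128 + 102.87 = 230.87 → 231
  B: 114 + 114.21 = 228.21 → 228
  → #FEE7E4

#B1807A, #FEE7E4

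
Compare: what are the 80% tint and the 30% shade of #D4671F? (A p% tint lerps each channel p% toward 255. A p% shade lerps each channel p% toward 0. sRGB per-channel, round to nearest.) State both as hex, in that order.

#F6E1D2, #944816

#D4671F is rgb(212, 103, 31).
80% tint:
  R: 212 + 0.8×(255−212) = 212 + 34.4 = 246.4 → 246
  G: 103 + 121.6 = 224.6 → 225
  B: 31 + 179.2 = 210.2 → 210
  → #F6E1D2
30% shade:
  R: 212 + 0.3×(0−212) = 212 − 63.6 = 148.4 → 148
  G: 103 + 0.3×(0−103) = 103 − 30.9 = 72.1 → 72
  B: 31 − 9.3 = 21.7 → 22
  → #944816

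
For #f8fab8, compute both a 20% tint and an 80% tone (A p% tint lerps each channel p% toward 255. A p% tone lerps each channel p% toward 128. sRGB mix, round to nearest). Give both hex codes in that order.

#f9fbc6, #98988b

#f8fab8 is rgb(248, 250, 184).
20% tint:
  R: 248 + 0.2×(255−248) = 248 + 1.4 = 249.4 → 249
  G: 250 + 1 = 251 → 251
  B: 184 + 14.2 = 198.2 → 198
  → #f9fbc6
80% tone:
  R: 248 + 0.8×(128−248) = 248 − 96 = 152 → 152
  G: 250 + 0.8×(128−250) = 250 − 97.6 = 152.4 → 152
  B: 184 − 44.8 = 139.2 → 139
  → #98988b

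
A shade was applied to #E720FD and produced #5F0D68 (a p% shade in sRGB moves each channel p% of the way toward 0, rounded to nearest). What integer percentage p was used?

#E720FD is rgb(231, 32, 253); #5F0D68 is rgb(95, 13, 104).
On the B channel (widest range): 104 ≈ 253 + (p/100)(0 − 253), so p ≈ 100×(104 − 253)/(0 − 253) = -14900/-253 = 58.89.
p = 59 reproduces all three channels after rounding.

59%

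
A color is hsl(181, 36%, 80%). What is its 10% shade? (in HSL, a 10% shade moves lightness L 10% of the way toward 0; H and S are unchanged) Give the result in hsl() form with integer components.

L moves 10% from 80 toward 0: 80 − 8 = 72 → 72.
H and S are unchanged.

hsl(181, 36%, 72%)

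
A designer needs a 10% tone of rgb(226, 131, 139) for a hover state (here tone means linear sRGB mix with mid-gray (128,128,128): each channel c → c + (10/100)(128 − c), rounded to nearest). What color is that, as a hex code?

A 10% tone moves each channel 10% toward 128:
  R: 226 − 9.8 = 216.2 → 216
  G: 131 − 0.3 = 130.7 → 131
  B: 139 + 0.1×(128−139) = 139 − 1.1 = 137.9 → 138
rgb(216, 131, 138) = #d8838a.

#d8838a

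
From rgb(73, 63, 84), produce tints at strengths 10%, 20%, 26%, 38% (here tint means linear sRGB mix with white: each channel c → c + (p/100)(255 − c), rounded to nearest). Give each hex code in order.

#5B5265, #6D6576, #787180, #8E8895

10%: (73 + 18.2 = 91.2→91, 63 + 19.2 = 82.2→82, 84 + 17.1 = 101.1→101) → #5B5265
20%: (73 + 36.4 = 109.4→109, 63 + 38.4 = 101.4→101, 84 + 34.2 = 118.2→118) → #6D6576
26%: (73 + 47.32 = 120.32→120, 63 + 49.92 = 112.92→113, 84 + 44.46 = 128.46→128) → #787180
38%: (73 + 69.16 = 142.16→142, 63 + 72.96 = 135.96→136, 84 + 64.98 = 148.98→149) → #8E8895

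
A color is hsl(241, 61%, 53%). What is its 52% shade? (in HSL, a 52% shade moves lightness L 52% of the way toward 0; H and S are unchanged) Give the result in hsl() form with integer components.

L moves 52% from 53 toward 0: 53 − 27.56 = 25.44 → 25.
H and S are unchanged.

hsl(241, 61%, 25%)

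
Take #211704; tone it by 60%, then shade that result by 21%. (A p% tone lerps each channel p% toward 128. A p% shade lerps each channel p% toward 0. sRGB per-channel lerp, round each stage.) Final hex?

#211704 is rgb(33, 23, 4).
Lerp each channel 60% toward 128:
  R: 33 + 0.6×(128−33) = 33 + 57 = 90 → 90
  G: 23 + 63 = 86 → 86
  B: 4 + 74.4 = 78.4 → 78
After the tone: rgb(90, 86, 78) = #5A564E.
A 21% shade moves each channel 21% toward 0:
  R: 90 − 18.9 = 71.1 → 71
  G: 86 − 18.06 = 67.94 → 68
  B: 78 + 0.21×(0−78) = 78 − 16.38 = 61.62 → 62
rgb(71, 68, 62) = #47443E.

#47443E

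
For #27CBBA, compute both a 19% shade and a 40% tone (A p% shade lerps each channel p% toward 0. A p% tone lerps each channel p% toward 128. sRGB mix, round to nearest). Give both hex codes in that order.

#20A497, #4BADA3

#27CBBA is rgb(39, 203, 186).
19% shade:
  R: 39 + 0.19×(0−39) = 39 − 7.41 = 31.59 → 32
  G: 203 + 0.19×(0−203) = 203 − 38.57 = 164.43 → 164
  B: 186 + 0.19×(0−186) = 186 − 35.34 = 150.66 → 151
  → #20A497
40% tone:
  R: 39 + 35.6 = 74.6 → 75
  G: 203 + 0.4×(128−203) = 203 − 30 = 173 → 173
  B: 186 − 23.2 = 162.8 → 163
  → #4BADA3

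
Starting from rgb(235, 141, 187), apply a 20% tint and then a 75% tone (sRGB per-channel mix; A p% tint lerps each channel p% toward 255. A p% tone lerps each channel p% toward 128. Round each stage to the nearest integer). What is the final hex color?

Lerp each channel 20% toward 255:
  R: 235 + 0.2×(255−235) = 235 + 4 = 239 → 239
  G: 141 + 22.8 = 163.8 → 164
  B: 187 + 0.2×(255−187) = 187 + 13.6 = 200.6 → 201
After the tint: rgb(239, 164, 201) = #efa4c9.
Lerp each channel 75% toward 128:
  R: 239 − 83.25 = 155.75 → 156
  G: 164 − 27 = 137 → 137
  B: 201 + 0.75×(128−201) = 201 − 54.75 = 146.25 → 146
rgb(156, 137, 146) = #9c8992.

#9c8992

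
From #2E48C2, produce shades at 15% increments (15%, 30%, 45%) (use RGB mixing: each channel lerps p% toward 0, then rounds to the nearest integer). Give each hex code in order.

#273DA5, #203288, #19286B

#2E48C2 is rgb(46, 72, 194).
15%: (46 − 6.9 = 39.1→39, 72 − 10.8 = 61.2→61, 194 − 29.1 = 164.9→165) → #273DA5
30%: (46 − 13.8 = 32.2→32, 72 − 21.6 = 50.4→50, 194 − 58.2 = 135.8→136) → #203288
45%: (46 − 20.7 = 25.3→25, 72 − 32.4 = 39.6→40, 194 − 87.3 = 106.7→107) → #19286B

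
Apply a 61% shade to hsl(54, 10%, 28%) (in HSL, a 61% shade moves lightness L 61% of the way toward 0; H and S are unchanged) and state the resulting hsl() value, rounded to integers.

hsl(54, 10%, 11%)

L moves 61% from 28 toward 0: 28 − 17.08 = 10.92 → 11.
H and S are unchanged.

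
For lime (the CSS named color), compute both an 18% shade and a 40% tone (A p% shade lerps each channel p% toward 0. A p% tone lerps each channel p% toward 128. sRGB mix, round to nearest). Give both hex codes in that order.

#00D100, #33CC33

CSS lime is rgb(0, 255, 0).
18% shade:
  R: 0 + 0.18×(0−0) = 0 + 0 = 0 → 0
  G: 255 − 45.9 = 209.1 → 209
  B: 0 + 0.18×(0−0) = 0 + 0 = 0 → 0
  → #00D100
40% tone:
  R: 0 + 0.4×(128−0) = 0 + 51.2 = 51.2 → 51
  G: 255 − 50.8 = 204.2 → 204
  B: 0 + 0.4×(128−0) = 0 + 51.2 = 51.2 → 51
  → #33CC33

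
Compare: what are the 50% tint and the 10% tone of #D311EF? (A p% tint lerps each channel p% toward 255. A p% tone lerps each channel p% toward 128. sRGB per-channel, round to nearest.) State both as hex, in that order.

#E988F7, #CB1CE4

#D311EF is rgb(211, 17, 239).
50% tint:
  R: 211 + 22 = 233 → 233
  G: 17 + 119 = 136 → 136
  B: 239 + 0.5×(255−239) = 239 + 8 = 247 → 247
  → #E988F7
10% tone:
  R: 211 − 8.3 = 202.7 → 203
  G: 17 + 11.1 = 28.1 → 28
  B: 239 + 0.1×(128−239) = 239 − 11.1 = 227.9 → 228
  → #CB1CE4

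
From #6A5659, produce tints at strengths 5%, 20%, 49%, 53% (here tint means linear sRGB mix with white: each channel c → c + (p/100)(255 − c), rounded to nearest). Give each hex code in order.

#715E61, #88787A, #B3A9AA, #B9B0B1

#6A5659 is rgb(106, 86, 89).
5%: (106 + 7.45 = 113.45→113, 86 + 8.45 = 94.45→94, 89 + 8.3 = 97.3→97) → #715E61
20%: (106 + 29.8 = 135.8→136, 86 + 33.8 = 119.8→120, 89 + 33.2 = 122.2→122) → #88787A
49%: (106 + 73.01 = 179.01→179, 86 + 82.81 = 168.81→169, 89 + 81.34 = 170.34→170) → #B3A9AA
53%: (106 + 78.97 = 184.97→185, 86 + 89.57 = 175.57→176, 89 + 87.98 = 176.98→177) → #B9B0B1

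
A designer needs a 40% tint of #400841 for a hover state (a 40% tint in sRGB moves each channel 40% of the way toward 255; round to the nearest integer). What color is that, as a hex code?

#8C6B8D

#400841 is rgb(64, 8, 65).
Per channel, c → c + 0.4(255 − c):
  R: 64 + 76.4 = 140.4 → 140
  G: 8 + 98.8 = 106.8 → 107
  B: 65 + 0.4×(255−65) = 65 + 76 = 141 → 141
rgb(140, 107, 141) = #8C6B8D.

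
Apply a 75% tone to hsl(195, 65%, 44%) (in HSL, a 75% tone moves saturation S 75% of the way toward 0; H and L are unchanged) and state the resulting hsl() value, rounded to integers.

hsl(195, 16%, 44%)

S moves 75% from 65 toward 0: 65 − 48.75 = 16.25 → 16.
H and L are unchanged.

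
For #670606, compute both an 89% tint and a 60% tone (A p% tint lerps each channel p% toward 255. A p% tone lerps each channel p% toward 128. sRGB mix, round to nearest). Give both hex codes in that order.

#eee4e4, #764f4f

#670606 is rgb(103, 6, 6).
89% tint:
  R: 103 + 135.28 = 238.28 → 238
  G: 6 + 221.61 = 227.61 → 228
  B: 6 + 0.89×(255−6) = 6 + 221.61 = 227.61 → 228
  → #eee4e4
60% tone:
  R: 103 + 15 = 118 → 118
  G: 6 + 0.6×(128−6) = 6 + 73.2 = 79.2 → 79
  B: 6 + 73.2 = 79.2 → 79
  → #764f4f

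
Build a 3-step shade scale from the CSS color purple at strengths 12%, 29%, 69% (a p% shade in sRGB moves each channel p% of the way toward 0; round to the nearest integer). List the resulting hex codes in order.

CSS purple is rgb(128, 0, 128).
12%: (128 − 15.36 = 112.64→113, 0→0, 128 − 15.36 = 112.64→113) → #710071
29%: (128 − 37.12 = 90.88→91, 0→0, 128 − 37.12 = 90.88→91) → #5B005B
69%: (128 − 88.32 = 39.68→40, 0→0, 128 − 88.32 = 39.68→40) → #280028

#710071, #5B005B, #280028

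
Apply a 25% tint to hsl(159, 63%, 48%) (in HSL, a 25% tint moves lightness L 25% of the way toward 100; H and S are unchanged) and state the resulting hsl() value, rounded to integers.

hsl(159, 63%, 61%)

L moves 25% from 48 toward 100: 48 + 13 = 61 → 61.
H and S are unchanged.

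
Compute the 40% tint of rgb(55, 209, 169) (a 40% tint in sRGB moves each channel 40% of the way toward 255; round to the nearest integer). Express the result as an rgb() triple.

Per channel, c → c + 0.4(255 − c):
  R: 55 + 0.4×(255−55) = 55 + 80 = 135 → 135
  G: 209 + 0.4×(255−209) = 209 + 18.4 = 227.4 → 227
  B: 169 + 0.4×(255−169) = 169 + 34.4 = 203.4 → 203

rgb(135, 227, 203)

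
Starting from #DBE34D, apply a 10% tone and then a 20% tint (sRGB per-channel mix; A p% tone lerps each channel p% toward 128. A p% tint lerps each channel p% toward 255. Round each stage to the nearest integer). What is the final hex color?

#DBE175

#DBE34D is rgb(219, 227, 77).
Per channel, c → c + 0.1(128 − c):
  R: 219 − 9.1 = 209.9 → 210
  G: 227 + 0.1×(128−227) = 227 − 9.9 = 217.1 → 217
  B: 77 + 5.1 = 82.1 → 82
After the tone: rgb(210, 217, 82) = #D2D952.
Lerp each channel 20% toward 255:
  R: 210 + 9 = 219 → 219
  G: 217 + 7.6 = 224.6 → 225
  B: 82 + 34.6 = 116.6 → 117
rgb(219, 225, 117) = #DBE175.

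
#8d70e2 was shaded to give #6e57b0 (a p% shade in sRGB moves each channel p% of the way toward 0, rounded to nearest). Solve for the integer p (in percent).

#8d70e2 is rgb(141, 112, 226); #6e57b0 is rgb(110, 87, 176).
On the B channel (widest range): 176 ≈ 226 + (p/100)(0 − 226), so p ≈ 100×(176 − 226)/(0 − 226) = -5000/-226 = 22.12.
p = 22 reproduces all three channels after rounding.

22%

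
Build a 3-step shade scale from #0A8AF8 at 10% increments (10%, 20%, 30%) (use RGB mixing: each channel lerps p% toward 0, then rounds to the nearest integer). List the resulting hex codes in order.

#097CDF, #086EC6, #0761AE

#0A8AF8 is rgb(10, 138, 248).
10%: (10 − 1 = 9→9, 138 − 13.8 = 124.2→124, 248 − 24.8 = 223.2→223) → #097CDF
20%: (10 − 2 = 8→8, 138 − 27.6 = 110.4→110, 248 − 49.6 = 198.4→198) → #086EC6
30%: (10 − 3 = 7→7, 138 − 41.4 = 96.6→97, 248 − 74.4 = 173.6→174) → #0761AE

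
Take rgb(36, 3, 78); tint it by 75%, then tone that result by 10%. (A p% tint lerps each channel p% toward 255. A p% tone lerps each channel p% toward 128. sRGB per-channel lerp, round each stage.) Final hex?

#c1bacb

Lerp each channel 75% toward 255:
  R: 36 + 0.75×(255−36) = 36 + 164.25 = 200.25 → 200
  G: 3 + 0.75×(255−3) = 3 + 189 = 192 → 192
  B: 78 + 0.75×(255−78) = 78 + 132.75 = 210.75 → 211
After the tint: rgb(200, 192, 211) = #c8c0d3.
Per channel, c → c + 0.1(128 − c):
  R: 200 − 7.2 = 192.8 → 193
  G: 192 − 6.4 = 185.6 → 186
  B: 211 + 0.1×(128−211) = 211 − 8.3 = 202.7 → 203
rgb(193, 186, 203) = #c1bacb.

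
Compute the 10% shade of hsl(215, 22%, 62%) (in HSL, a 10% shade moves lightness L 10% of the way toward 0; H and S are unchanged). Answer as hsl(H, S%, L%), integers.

hsl(215, 22%, 56%)

L moves 10% from 62 toward 0: 62 − 6.2 = 55.8 → 56.
H and S are unchanged.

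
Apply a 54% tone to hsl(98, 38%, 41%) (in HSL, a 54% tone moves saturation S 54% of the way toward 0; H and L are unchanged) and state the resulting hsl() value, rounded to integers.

hsl(98, 17%, 41%)

S moves 54% from 38 toward 0: 38 − 20.52 = 17.48 → 17.
H and L are unchanged.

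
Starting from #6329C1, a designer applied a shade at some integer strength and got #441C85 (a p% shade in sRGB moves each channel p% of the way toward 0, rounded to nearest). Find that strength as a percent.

#6329C1 is rgb(99, 41, 193); #441C85 is rgb(68, 28, 133).
On the B channel (widest range): 133 ≈ 193 + (p/100)(0 − 193), so p ≈ 100×(133 − 193)/(0 − 193) = -6000/-193 = 31.09.
p = 31 reproduces all three channels after rounding.

31%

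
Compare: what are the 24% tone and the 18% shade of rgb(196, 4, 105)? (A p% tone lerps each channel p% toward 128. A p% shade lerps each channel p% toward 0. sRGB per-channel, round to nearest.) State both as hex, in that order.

24% tone:
  R: 196 + 0.24×(128−196) = 196 − 16.32 = 179.68 → 180
  G: 4 + 29.76 = 33.76 → 34
  B: 105 + 0.24×(128−105) = 105 + 5.52 = 110.52 → 111
  → #B4226F
18% shade:
  R: 196 + 0.18×(0−196) = 196 − 35.28 = 160.72 → 161
  G: 4 + 0.18×(0−4) = 4 − 0.72 = 3.28 → 3
  B: 105 + 0.18×(0−105) = 105 − 18.9 = 86.1 → 86
  → #A10356

#B4226F, #A10356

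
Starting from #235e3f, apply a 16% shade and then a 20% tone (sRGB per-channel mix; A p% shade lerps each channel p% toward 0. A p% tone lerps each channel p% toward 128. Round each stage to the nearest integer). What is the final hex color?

#235e3f is rgb(35, 94, 63).
Per channel, c → c + 0.16(0 − c):
  R: 35 + 0.16×(0−35) = 35 − 5.6 = 29.4 → 29
  G: 94 + 0.16×(0−94) = 94 − 15.04 = 78.96 → 79
  B: 63 + 0.16×(0−63) = 63 − 10.08 = 52.92 → 53
After the shade: rgb(29, 79, 53) = #1d4f35.
Per channel, c → c + 0.2(128 − c):
  R: 29 + 19.8 = 48.8 → 49
  G: 79 + 0.2×(128−79) = 79 + 9.8 = 88.8 → 89
  B: 53 + 0.2×(128−53) = 53 + 15 = 68 → 68
rgb(49, 89, 68) = #315944.

#315944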